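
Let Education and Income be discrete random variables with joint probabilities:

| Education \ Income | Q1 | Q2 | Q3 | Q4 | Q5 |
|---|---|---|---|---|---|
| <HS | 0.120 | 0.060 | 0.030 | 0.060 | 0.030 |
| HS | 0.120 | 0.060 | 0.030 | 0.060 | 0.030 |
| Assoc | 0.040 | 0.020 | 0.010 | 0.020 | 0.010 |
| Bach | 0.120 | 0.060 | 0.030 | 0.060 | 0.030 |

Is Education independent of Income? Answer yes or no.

yes

Every cell satisfies P(Education,Income) = P(Education)·P(Income). For instance P(Education=HS) = 0.300, P(Income=Q5) = 0.100, and 0.300×0.100 = 0.030 matches the joint entry. So Education and Income are independent.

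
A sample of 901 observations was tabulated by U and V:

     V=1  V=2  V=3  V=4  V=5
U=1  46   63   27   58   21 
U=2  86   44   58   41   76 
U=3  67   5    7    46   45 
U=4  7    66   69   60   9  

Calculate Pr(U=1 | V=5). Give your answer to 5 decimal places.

Total with V=5: 21 + 76 + 45 + 9 = 151.
P(U=1 | V=5) = 21/151 = 0.13907.

0.13907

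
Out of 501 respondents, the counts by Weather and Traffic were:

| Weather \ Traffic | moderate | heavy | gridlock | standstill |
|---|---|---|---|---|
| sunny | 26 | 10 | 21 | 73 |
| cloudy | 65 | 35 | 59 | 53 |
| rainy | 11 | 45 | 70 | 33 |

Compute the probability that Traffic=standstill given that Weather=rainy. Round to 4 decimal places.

0.2075

Total with Weather=rainy: 11 + 45 + 70 + 33 = 159.
P(Traffic=standstill | Weather=rainy) = 33/159 = 0.2075.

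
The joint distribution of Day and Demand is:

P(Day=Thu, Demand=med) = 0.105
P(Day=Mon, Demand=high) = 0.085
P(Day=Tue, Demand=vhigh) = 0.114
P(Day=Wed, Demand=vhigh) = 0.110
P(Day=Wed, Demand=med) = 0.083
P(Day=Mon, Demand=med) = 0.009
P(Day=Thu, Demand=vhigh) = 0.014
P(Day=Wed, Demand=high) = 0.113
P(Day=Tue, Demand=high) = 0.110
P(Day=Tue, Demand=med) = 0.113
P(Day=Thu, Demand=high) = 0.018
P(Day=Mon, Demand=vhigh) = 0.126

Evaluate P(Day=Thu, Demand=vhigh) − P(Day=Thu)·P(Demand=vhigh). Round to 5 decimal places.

-0.03587

P(Day=Thu) = 0.105 + 0.018 + 0.014 = 0.137.
P(Demand=vhigh) = 0.126 + 0.114 + 0.110 + 0.014 = 0.364.
P(Day=Thu, Demand=vhigh) − P(Day=Thu)P(Demand=vhigh) = 0.014 − 0.137×0.364 = -0.03587.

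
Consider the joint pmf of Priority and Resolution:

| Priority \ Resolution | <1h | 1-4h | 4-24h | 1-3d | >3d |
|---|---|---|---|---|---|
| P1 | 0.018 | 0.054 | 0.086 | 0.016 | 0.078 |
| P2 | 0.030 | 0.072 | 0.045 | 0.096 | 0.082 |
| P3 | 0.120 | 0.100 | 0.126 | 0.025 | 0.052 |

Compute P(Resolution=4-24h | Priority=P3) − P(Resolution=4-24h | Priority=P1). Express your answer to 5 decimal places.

-0.04340

P(Priority=P3) = 0.120 + 0.100 + 0.126 + 0.025 + 0.052 = 0.423; P(Resolution=4-24h | Priority=P3) = 0.126/0.423 = 0.297872.
P(Priority=P1) = 0.018 + 0.054 + 0.086 + 0.016 + 0.078 = 0.252; P(Resolution=4-24h | Priority=P1) = 0.086/0.252 = 0.341270.
Difference = -0.04340.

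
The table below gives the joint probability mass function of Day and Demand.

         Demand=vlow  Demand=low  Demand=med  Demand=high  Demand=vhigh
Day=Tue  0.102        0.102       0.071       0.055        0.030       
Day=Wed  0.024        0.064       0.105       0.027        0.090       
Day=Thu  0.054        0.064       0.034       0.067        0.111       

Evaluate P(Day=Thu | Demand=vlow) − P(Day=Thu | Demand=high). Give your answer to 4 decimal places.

-0.1497

P(Demand=vlow) = 0.102 + 0.024 + 0.054 = 0.180; P(Day=Thu | Demand=vlow) = 0.054/0.180 = 0.30000.
P(Demand=high) = 0.055 + 0.027 + 0.067 = 0.149; P(Day=Thu | Demand=high) = 0.067/0.149 = 0.44966.
Difference = -0.1497.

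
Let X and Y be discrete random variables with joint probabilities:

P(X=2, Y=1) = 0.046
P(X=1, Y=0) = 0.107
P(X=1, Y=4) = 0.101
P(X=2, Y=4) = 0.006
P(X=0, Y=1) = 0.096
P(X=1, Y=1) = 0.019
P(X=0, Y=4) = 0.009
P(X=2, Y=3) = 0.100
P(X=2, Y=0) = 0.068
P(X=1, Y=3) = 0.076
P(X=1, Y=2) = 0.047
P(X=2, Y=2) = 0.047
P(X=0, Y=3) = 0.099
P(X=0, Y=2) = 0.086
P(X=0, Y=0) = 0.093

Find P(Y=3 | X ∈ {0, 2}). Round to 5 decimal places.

0.30615

P(X=0) = 0.093 + 0.096 + 0.086 + 0.099 + 0.009 = 0.383.
P(X=2) = 0.068 + 0.046 + 0.047 + 0.100 + 0.006 = 0.267.
P(X ∈ {0, 2}) = 0.383 + 0.267 = 0.650; P(Y=3, X ∈ {0, 2}) = 0.099 + 0.100 = 0.199.
P(Y=3 | X ∈ {0, 2}) = 0.199/0.650 = 0.30615.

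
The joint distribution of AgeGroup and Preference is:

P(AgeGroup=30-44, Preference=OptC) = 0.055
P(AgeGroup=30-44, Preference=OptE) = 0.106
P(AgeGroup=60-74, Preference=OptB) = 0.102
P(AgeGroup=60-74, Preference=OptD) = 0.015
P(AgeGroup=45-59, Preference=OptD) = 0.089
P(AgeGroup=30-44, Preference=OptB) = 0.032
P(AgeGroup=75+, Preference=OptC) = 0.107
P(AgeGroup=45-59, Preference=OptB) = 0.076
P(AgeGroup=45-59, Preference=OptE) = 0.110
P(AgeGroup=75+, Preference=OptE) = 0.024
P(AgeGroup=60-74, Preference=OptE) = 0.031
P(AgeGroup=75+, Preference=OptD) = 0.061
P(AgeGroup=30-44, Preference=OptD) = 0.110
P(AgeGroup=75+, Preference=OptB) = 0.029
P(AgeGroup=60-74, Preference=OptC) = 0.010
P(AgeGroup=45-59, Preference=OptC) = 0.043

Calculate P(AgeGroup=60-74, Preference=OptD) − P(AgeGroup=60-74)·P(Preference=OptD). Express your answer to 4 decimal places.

P(AgeGroup=60-74) = 0.102 + 0.010 + 0.015 + 0.031 = 0.158.
P(Preference=OptD) = 0.110 + 0.089 + 0.015 + 0.061 = 0.275.
P(AgeGroup=60-74, Preference=OptD) − P(AgeGroup=60-74)P(Preference=OptD) = 0.015 − 0.158×0.275 = -0.0285.

-0.0285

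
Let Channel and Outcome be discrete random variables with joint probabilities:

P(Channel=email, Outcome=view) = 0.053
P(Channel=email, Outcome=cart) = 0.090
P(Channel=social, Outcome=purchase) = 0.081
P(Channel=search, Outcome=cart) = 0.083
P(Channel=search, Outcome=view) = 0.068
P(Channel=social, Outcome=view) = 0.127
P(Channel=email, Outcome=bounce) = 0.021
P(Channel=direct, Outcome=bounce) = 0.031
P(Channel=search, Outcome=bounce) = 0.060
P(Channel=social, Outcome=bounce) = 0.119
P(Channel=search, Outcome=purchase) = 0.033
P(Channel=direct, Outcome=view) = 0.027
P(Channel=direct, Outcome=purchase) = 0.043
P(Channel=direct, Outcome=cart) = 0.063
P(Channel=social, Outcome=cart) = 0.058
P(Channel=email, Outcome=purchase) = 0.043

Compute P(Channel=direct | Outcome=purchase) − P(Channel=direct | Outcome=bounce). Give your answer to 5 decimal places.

P(Outcome=purchase) = 0.043 + 0.033 + 0.081 + 0.043 = 0.200; P(Channel=direct | Outcome=purchase) = 0.043/0.200 = 0.215000.
P(Outcome=bounce) = 0.021 + 0.060 + 0.119 + 0.031 = 0.231; P(Channel=direct | Outcome=bounce) = 0.031/0.231 = 0.134199.
Difference = 0.08080.

0.08080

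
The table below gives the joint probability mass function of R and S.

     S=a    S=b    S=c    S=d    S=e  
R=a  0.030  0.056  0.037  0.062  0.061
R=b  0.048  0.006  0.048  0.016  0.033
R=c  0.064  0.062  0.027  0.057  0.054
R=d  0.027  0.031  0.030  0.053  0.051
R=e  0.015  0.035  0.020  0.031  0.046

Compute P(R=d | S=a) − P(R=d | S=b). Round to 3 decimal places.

-0.016

P(S=a) = 0.030 + 0.048 + 0.064 + 0.027 + 0.015 = 0.184; P(R=d | S=a) = 0.027/0.184 = 0.1467.
P(S=b) = 0.056 + 0.006 + 0.062 + 0.031 + 0.035 = 0.190; P(R=d | S=b) = 0.031/0.190 = 0.1632.
Difference = -0.016.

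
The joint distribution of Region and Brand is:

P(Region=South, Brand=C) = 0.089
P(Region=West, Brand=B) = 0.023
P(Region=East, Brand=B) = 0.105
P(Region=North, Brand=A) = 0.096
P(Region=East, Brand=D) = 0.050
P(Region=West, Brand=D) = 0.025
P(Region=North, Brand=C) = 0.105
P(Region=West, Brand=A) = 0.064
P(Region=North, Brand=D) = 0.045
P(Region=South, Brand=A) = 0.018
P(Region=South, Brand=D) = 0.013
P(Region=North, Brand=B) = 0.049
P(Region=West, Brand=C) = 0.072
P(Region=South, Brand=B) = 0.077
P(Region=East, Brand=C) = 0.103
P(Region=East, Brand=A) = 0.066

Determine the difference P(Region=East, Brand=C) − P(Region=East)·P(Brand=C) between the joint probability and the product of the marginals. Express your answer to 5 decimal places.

-0.01656

P(Region=East) = 0.066 + 0.105 + 0.103 + 0.050 = 0.324.
P(Brand=C) = 0.105 + 0.089 + 0.103 + 0.072 = 0.369.
P(Region=East, Brand=C) − P(Region=East)P(Brand=C) = 0.103 − 0.324×0.369 = -0.01656.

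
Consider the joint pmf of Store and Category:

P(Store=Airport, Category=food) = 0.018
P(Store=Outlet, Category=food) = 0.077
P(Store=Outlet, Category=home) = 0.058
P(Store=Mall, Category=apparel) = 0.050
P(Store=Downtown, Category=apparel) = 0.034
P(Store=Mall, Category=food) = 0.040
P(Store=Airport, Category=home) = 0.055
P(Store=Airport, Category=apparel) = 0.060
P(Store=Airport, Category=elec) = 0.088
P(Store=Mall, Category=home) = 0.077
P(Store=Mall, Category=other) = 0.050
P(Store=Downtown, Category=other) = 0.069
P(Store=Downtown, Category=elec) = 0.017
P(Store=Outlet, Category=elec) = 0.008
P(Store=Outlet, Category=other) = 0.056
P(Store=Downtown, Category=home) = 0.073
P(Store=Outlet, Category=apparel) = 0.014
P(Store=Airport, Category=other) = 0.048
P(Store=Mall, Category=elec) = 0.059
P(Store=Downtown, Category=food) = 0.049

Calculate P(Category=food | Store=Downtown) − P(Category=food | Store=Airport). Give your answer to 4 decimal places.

0.1356

P(Store=Downtown) = 0.049 + 0.034 + 0.017 + 0.073 + 0.069 = 0.242; P(Category=food | Store=Downtown) = 0.049/0.242 = 0.20248.
P(Store=Airport) = 0.018 + 0.060 + 0.088 + 0.055 + 0.048 = 0.269; P(Category=food | Store=Airport) = 0.018/0.269 = 0.06691.
Difference = 0.1356.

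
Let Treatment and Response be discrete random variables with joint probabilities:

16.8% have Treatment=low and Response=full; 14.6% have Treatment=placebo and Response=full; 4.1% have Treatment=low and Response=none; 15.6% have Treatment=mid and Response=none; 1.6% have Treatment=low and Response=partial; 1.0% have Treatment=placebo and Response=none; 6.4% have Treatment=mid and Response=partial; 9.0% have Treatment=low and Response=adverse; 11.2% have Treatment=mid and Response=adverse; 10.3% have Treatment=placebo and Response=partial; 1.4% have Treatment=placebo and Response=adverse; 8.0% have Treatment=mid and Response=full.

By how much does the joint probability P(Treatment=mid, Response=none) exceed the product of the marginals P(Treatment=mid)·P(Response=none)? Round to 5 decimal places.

P(Treatment=mid) = 0.156 + 0.064 + 0.080 + 0.112 = 0.412.
P(Response=none) = 0.010 + 0.041 + 0.156 = 0.207.
P(Treatment=mid, Response=none) − P(Treatment=mid)P(Response=none) = 0.156 − 0.412×0.207 = 0.07072.

0.07072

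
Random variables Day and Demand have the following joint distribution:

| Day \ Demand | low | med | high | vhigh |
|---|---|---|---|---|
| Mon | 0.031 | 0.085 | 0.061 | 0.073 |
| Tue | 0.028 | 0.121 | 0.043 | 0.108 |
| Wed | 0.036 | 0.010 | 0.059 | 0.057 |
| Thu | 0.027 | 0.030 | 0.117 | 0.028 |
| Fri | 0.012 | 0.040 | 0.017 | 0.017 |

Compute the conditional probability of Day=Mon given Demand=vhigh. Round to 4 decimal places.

P(Demand=vhigh) = 0.073 + 0.108 + 0.057 + 0.028 + 0.017 = 0.283.
P(Day=Mon | Demand=vhigh) = 0.073/0.283 = 0.2580.

0.2580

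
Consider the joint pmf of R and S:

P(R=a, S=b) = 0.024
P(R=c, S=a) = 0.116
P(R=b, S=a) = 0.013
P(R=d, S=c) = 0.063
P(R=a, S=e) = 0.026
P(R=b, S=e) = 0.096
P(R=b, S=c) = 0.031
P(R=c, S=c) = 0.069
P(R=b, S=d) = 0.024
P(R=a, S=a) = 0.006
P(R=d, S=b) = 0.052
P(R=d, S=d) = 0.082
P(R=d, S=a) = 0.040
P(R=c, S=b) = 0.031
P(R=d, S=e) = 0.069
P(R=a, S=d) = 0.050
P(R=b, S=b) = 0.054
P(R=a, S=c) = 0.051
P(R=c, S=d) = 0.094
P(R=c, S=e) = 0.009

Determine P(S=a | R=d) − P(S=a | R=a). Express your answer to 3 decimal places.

P(R=d) = 0.040 + 0.052 + 0.063 + 0.082 + 0.069 = 0.306; P(S=a | R=d) = 0.040/0.306 = 0.1307.
P(R=a) = 0.006 + 0.024 + 0.051 + 0.050 + 0.026 = 0.157; P(S=a | R=a) = 0.006/0.157 = 0.0382.
Difference = 0.093.

0.093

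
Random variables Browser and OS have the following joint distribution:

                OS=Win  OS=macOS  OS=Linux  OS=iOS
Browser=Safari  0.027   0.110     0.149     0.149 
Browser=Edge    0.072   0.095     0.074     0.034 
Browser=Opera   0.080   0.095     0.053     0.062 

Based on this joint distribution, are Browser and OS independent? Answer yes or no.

P(Browser=Safari) = 0.435 and P(OS=Win) = 0.179, so their product is 0.07787, but P(Browser=Safari, OS=Win) = 0.027. Since these differ, Browser and OS are not independent.

no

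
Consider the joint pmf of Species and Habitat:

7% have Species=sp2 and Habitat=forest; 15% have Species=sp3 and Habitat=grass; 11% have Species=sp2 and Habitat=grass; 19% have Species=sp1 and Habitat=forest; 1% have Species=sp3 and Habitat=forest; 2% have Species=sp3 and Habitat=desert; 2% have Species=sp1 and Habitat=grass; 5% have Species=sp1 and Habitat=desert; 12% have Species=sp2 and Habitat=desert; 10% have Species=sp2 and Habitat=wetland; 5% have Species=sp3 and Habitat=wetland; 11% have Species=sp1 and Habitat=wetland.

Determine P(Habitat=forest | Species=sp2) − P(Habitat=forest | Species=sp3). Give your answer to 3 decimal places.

P(Species=sp2) = 0.07 + 0.11 + 0.10 + 0.12 = 0.40; P(Habitat=forest | Species=sp2) = 0.07/0.40 = 0.1750.
P(Species=sp3) = 0.01 + 0.15 + 0.05 + 0.02 = 0.23; P(Habitat=forest | Species=sp3) = 0.01/0.23 = 0.0435.
Difference = 0.132.

0.132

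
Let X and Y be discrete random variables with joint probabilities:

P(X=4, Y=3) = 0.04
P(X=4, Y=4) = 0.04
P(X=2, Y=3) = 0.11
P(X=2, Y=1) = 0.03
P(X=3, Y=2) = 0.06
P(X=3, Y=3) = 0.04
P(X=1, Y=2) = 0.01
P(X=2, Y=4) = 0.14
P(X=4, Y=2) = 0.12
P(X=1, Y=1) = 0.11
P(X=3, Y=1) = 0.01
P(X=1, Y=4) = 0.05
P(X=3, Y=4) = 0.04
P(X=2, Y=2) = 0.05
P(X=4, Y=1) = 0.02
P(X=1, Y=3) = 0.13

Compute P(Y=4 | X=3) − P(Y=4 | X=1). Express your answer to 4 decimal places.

P(X=3) = 0.01 + 0.06 + 0.04 + 0.04 = 0.15; P(Y=4 | X=3) = 0.04/0.15 = 0.26667.
P(X=1) = 0.11 + 0.01 + 0.13 + 0.05 = 0.30; P(Y=4 | X=1) = 0.05/0.30 = 0.16667.
Difference = 0.1000.

0.1000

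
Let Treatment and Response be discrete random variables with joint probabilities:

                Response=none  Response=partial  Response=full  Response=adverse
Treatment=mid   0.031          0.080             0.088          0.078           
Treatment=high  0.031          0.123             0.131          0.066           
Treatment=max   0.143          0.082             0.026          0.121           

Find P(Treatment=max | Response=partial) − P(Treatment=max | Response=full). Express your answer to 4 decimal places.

0.1816

P(Response=partial) = 0.080 + 0.123 + 0.082 = 0.285; P(Treatment=max | Response=partial) = 0.082/0.285 = 0.28772.
P(Response=full) = 0.088 + 0.131 + 0.026 = 0.245; P(Treatment=max | Response=full) = 0.026/0.245 = 0.10612.
Difference = 0.1816.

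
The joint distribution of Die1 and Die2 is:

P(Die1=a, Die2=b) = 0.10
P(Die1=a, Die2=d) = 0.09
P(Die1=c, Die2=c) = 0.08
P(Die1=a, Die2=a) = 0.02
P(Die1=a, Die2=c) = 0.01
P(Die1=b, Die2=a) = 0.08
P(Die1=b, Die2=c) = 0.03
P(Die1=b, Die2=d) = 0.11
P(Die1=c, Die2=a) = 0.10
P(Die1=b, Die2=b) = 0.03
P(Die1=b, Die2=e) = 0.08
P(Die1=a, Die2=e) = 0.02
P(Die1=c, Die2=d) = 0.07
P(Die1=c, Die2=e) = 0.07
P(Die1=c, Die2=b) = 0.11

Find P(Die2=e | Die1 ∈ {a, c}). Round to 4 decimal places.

0.1343

P(Die1=a) = 0.02 + 0.10 + 0.01 + 0.09 + 0.02 = 0.24.
P(Die1=c) = 0.10 + 0.11 + 0.08 + 0.07 + 0.07 = 0.43.
P(Die1 ∈ {a, c}) = 0.24 + 0.43 = 0.67; P(Die2=e, Die1 ∈ {a, c}) = 0.02 + 0.07 = 0.09.
P(Die2=e | Die1 ∈ {a, c}) = 0.09/0.67 = 0.1343.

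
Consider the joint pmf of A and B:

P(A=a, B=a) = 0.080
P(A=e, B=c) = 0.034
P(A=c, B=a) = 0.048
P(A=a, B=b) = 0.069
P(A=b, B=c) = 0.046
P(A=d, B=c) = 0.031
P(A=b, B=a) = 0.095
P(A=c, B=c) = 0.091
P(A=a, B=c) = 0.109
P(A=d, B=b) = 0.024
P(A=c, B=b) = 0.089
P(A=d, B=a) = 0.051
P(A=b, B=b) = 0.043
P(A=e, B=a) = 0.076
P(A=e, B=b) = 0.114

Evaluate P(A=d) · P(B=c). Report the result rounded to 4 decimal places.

P(A=d) = 0.051 + 0.024 + 0.031 = 0.106.
P(B=c) = 0.109 + 0.046 + 0.091 + 0.031 + 0.034 = 0.311.
Product: 0.106 × 0.311 = 0.0330.

0.0330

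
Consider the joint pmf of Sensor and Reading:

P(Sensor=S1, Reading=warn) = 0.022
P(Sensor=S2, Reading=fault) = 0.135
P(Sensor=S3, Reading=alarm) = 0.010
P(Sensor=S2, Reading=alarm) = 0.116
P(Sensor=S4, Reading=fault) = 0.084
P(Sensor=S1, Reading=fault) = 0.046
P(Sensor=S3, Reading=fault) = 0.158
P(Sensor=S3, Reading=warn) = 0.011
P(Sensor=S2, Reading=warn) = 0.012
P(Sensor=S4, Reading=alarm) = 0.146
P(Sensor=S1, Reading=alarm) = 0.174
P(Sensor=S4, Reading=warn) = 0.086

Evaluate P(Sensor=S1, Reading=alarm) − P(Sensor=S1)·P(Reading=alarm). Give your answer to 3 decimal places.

P(Sensor=S1) = 0.022 + 0.174 + 0.046 = 0.242.
P(Reading=alarm) = 0.174 + 0.116 + 0.010 + 0.146 = 0.446.
P(Sensor=S1, Reading=alarm) − P(Sensor=S1)P(Reading=alarm) = 0.174 − 0.242×0.446 = 0.066.

0.066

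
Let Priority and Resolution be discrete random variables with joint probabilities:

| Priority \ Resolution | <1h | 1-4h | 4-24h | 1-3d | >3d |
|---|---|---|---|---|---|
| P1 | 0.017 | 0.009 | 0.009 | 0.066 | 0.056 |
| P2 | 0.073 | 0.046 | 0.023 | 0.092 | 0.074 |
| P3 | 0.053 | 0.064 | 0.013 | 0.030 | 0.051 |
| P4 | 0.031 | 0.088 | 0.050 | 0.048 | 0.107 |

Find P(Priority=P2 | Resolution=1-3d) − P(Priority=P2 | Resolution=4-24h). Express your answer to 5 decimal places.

P(Resolution=1-3d) = 0.066 + 0.092 + 0.030 + 0.048 = 0.236; P(Priority=P2 | Resolution=1-3d) = 0.092/0.236 = 0.389831.
P(Resolution=4-24h) = 0.009 + 0.023 + 0.013 + 0.050 = 0.095; P(Priority=P2 | Resolution=4-24h) = 0.023/0.095 = 0.242105.
Difference = 0.14773.

0.14773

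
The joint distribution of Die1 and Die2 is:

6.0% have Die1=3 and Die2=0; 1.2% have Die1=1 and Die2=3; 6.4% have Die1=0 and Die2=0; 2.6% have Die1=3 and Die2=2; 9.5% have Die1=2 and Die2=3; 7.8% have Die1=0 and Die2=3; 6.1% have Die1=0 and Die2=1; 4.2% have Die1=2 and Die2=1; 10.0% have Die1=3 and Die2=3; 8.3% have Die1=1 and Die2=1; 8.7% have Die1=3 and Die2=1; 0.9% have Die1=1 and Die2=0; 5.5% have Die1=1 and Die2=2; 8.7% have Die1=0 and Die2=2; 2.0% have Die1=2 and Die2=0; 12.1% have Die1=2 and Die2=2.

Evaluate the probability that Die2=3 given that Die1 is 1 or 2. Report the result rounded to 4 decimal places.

0.2449

P(Die1=1) = 0.009 + 0.083 + 0.055 + 0.012 = 0.159.
P(Die1=2) = 0.020 + 0.042 + 0.121 + 0.095 = 0.278.
P(Die1 ∈ {1, 2}) = 0.159 + 0.278 = 0.437; P(Die2=3, Die1 ∈ {1, 2}) = 0.012 + 0.095 = 0.107.
P(Die2=3 | Die1 ∈ {1, 2}) = 0.107/0.437 = 0.2449.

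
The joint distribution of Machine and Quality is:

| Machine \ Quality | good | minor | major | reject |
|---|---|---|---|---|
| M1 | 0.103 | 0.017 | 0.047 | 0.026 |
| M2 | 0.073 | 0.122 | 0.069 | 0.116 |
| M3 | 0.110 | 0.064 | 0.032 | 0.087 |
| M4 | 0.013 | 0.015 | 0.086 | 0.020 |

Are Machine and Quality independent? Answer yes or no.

no

P(Machine=M4) = 0.134 and P(Quality=major) = 0.234, so their product is 0.03136, but P(Machine=M4, Quality=major) = 0.086. Since these differ, Machine and Quality are not independent.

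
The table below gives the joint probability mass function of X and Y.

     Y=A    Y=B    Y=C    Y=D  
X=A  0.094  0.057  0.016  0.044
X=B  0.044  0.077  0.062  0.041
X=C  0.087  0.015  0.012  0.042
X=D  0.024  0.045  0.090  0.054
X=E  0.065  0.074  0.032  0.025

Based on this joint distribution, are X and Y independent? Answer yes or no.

no

P(X=D) = 0.213 and P(Y=C) = 0.212, so their product is 0.04516, but P(X=D, Y=C) = 0.090. Since these differ, X and Y are not independent.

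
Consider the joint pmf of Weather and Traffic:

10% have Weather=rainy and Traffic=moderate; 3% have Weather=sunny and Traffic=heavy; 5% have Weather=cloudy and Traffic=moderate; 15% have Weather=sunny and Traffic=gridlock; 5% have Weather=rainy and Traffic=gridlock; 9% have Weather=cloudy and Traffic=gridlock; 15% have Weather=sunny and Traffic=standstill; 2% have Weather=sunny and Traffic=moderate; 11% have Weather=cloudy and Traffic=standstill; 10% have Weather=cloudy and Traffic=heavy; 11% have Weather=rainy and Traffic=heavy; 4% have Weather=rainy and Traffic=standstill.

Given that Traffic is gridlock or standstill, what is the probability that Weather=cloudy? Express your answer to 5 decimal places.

0.33898

P(Traffic=gridlock) = 0.15 + 0.09 + 0.05 = 0.29.
P(Traffic=standstill) = 0.15 + 0.11 + 0.04 = 0.30.
P(Traffic ∈ {gridlock, standstill}) = 0.29 + 0.30 = 0.59; P(Weather=cloudy, Traffic ∈ {gridlock, standstill}) = 0.09 + 0.11 = 0.20.
P(Weather=cloudy | Traffic ∈ {gridlock, standstill}) = 0.20/0.59 = 0.33898.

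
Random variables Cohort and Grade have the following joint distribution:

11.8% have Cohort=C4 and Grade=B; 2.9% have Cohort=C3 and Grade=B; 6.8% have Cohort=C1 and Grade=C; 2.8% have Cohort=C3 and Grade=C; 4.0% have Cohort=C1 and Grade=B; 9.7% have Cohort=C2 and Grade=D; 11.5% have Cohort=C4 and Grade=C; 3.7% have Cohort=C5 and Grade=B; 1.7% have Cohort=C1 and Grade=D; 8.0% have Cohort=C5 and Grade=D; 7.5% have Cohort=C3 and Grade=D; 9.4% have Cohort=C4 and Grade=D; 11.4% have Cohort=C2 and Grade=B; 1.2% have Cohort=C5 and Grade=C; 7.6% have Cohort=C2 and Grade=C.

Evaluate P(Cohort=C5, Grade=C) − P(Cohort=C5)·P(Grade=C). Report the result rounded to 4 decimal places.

P(Cohort=C5) = 0.037 + 0.012 + 0.080 = 0.129.
P(Grade=C) = 0.068 + 0.076 + 0.028 + 0.115 + 0.012 = 0.299.
P(Cohort=C5, Grade=C) − P(Cohort=C5)P(Grade=C) = 0.012 − 0.129×0.299 = -0.0266.

-0.0266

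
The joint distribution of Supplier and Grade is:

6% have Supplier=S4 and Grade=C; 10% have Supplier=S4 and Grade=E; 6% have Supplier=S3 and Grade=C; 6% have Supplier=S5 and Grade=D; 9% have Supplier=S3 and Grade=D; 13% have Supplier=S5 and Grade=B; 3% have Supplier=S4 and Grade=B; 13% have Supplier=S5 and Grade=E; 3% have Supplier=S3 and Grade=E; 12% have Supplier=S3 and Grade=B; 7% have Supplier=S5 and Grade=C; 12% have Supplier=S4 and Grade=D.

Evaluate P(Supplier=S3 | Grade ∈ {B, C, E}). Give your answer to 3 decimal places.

0.288

P(Grade=B) = 0.12 + 0.03 + 0.13 = 0.28.
P(Grade=C) = 0.06 + 0.06 + 0.07 = 0.19.
P(Grade=E) = 0.03 + 0.10 + 0.13 = 0.26.
P(Grade ∈ {B, C, E}) = 0.28 + 0.19 + 0.26 = 0.73; P(Supplier=S3, Grade ∈ {B, C, E}) = 0.12 + 0.06 + 0.03 = 0.21.
P(Supplier=S3 | Grade ∈ {B, C, E}) = 0.21/0.73 = 0.288.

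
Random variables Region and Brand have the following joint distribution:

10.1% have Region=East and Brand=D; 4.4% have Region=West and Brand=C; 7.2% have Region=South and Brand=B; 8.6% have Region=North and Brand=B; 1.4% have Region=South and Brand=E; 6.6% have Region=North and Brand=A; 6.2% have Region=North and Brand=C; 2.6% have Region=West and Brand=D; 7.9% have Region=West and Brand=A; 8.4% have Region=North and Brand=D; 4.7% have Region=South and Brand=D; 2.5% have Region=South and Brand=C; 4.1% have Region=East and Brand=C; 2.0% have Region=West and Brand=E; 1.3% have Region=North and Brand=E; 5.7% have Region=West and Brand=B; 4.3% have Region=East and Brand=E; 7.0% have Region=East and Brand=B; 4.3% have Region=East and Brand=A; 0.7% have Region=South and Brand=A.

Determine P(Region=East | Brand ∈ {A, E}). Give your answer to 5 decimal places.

0.30175

P(Brand=A) = 0.066 + 0.007 + 0.043 + 0.079 = 0.195.
P(Brand=E) = 0.013 + 0.014 + 0.043 + 0.020 = 0.090.
P(Brand ∈ {A, E}) = 0.195 + 0.090 = 0.285; P(Region=East, Brand ∈ {A, E}) = 0.043 + 0.043 = 0.086.
P(Region=East | Brand ∈ {A, E}) = 0.086/0.285 = 0.30175.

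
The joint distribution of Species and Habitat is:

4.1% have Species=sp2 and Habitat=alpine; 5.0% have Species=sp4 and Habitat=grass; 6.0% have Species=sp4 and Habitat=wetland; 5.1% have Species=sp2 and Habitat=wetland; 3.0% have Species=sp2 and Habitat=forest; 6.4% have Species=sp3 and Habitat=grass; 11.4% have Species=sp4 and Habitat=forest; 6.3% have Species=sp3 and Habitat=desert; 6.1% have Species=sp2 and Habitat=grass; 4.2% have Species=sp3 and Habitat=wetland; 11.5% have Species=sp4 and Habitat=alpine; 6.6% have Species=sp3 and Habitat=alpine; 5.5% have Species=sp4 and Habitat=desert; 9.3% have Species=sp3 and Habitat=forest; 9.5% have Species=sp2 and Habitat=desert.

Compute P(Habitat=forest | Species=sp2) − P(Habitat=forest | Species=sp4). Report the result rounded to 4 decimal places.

P(Species=sp2) = 0.030 + 0.061 + 0.051 + 0.095 + 0.041 = 0.278; P(Habitat=forest | Species=sp2) = 0.030/0.278 = 0.10791.
P(Species=sp4) = 0.114 + 0.050 + 0.060 + 0.055 + 0.115 = 0.394; P(Habitat=forest | Species=sp4) = 0.114/0.394 = 0.28934.
Difference = -0.1814.

-0.1814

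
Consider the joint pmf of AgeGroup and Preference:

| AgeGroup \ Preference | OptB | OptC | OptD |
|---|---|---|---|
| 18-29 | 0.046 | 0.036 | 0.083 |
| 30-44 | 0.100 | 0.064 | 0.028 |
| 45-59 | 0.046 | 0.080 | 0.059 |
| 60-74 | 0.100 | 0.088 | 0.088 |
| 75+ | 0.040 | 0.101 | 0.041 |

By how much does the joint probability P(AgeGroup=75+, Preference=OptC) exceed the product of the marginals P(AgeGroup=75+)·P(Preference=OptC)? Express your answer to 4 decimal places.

P(AgeGroup=75+) = 0.040 + 0.101 + 0.041 = 0.182.
P(Preference=OptC) = 0.036 + 0.064 + 0.080 + 0.088 + 0.101 = 0.369.
P(AgeGroup=75+, Preference=OptC) − P(AgeGroup=75+)P(Preference=OptC) = 0.101 − 0.182×0.369 = 0.0338.

0.0338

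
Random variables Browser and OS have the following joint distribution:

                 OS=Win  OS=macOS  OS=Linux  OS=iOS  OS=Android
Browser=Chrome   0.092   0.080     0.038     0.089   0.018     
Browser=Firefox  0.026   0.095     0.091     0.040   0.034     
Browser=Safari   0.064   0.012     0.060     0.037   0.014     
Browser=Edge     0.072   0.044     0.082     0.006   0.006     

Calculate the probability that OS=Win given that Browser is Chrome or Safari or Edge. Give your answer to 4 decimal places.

P(Browser=Chrome) = 0.092 + 0.080 + 0.038 + 0.089 + 0.018 = 0.317.
P(Browser=Safari) = 0.064 + 0.012 + 0.060 + 0.037 + 0.014 = 0.187.
P(Browser=Edge) = 0.072 + 0.044 + 0.082 + 0.006 + 0.006 = 0.210.
P(Browser ∈ {Chrome, Safari, Edge}) = 0.317 + 0.187 + 0.210 = 0.714; P(OS=Win, Browser ∈ {Chrome, Safari, Edge}) = 0.092 + 0.064 + 0.072 = 0.228.
P(OS=Win | Browser ∈ {Chrome, Safari, Edge}) = 0.228/0.714 = 0.3193.

0.3193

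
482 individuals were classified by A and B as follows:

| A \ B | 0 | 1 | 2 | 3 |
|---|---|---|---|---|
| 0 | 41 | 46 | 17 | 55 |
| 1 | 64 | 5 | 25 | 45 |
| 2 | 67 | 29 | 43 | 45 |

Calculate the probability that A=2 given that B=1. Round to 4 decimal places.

0.3625

Total with B=1: 46 + 5 + 29 = 80.
P(A=2 | B=1) = 29/80 = 0.3625.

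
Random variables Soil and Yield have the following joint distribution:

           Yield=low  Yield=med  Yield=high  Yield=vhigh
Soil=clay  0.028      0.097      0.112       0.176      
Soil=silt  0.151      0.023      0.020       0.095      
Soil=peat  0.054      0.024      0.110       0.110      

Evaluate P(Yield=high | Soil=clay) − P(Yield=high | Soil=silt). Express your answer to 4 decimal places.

P(Soil=clay) = 0.028 + 0.097 + 0.112 + 0.176 = 0.413; P(Yield=high | Soil=clay) = 0.112/0.413 = 0.27119.
P(Soil=silt) = 0.151 + 0.023 + 0.020 + 0.095 = 0.289; P(Yield=high | Soil=silt) = 0.020/0.289 = 0.06920.
Difference = 0.2020.

0.2020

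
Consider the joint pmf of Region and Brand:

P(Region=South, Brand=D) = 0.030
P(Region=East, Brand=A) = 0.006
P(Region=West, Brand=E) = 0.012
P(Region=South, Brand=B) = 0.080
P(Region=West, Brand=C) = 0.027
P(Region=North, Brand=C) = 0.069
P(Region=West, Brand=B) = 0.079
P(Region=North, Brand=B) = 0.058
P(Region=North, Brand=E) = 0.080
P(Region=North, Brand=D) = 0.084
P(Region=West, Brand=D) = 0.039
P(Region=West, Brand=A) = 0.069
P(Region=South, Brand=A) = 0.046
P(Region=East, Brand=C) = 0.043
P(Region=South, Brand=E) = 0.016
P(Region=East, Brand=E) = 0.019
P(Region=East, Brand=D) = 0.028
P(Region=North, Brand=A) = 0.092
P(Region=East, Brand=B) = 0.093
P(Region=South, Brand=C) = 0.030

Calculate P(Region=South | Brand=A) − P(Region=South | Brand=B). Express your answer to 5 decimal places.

-0.04210

P(Brand=A) = 0.092 + 0.046 + 0.006 + 0.069 = 0.213; P(Region=South | Brand=A) = 0.046/0.213 = 0.215962.
P(Brand=B) = 0.058 + 0.080 + 0.093 + 0.079 = 0.310; P(Region=South | Brand=B) = 0.080/0.310 = 0.258065.
Difference = -0.04210.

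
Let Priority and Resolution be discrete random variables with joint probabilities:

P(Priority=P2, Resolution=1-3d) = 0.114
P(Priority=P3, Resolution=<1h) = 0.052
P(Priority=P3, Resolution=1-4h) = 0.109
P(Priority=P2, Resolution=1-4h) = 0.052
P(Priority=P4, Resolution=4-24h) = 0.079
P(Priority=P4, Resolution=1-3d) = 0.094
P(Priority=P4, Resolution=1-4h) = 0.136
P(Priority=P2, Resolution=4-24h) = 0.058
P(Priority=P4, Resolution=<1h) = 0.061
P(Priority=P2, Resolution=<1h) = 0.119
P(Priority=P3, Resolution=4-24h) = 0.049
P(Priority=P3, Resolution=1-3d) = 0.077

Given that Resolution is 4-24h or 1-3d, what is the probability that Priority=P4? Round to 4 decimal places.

P(Resolution=4-24h) = 0.058 + 0.049 + 0.079 = 0.186.
P(Resolution=1-3d) = 0.114 + 0.077 + 0.094 = 0.285.
P(Resolution ∈ {4-24h, 1-3d}) = 0.186 + 0.285 = 0.471; P(Priority=P4, Resolution ∈ {4-24h, 1-3d}) = 0.079 + 0.094 = 0.173.
P(Priority=P4 | Resolution ∈ {4-24h, 1-3d}) = 0.173/0.471 = 0.3673.

0.3673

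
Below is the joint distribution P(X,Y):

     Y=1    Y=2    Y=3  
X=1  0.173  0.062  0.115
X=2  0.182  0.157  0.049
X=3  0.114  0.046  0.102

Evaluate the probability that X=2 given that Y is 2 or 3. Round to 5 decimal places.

0.38795

P(Y=2) = 0.062 + 0.157 + 0.046 = 0.265.
P(Y=3) = 0.115 + 0.049 + 0.102 = 0.266.
P(Y ∈ {2, 3}) = 0.265 + 0.266 = 0.531; P(X=2, Y ∈ {2, 3}) = 0.157 + 0.049 = 0.206.
P(X=2 | Y ∈ {2, 3}) = 0.206/0.531 = 0.38795.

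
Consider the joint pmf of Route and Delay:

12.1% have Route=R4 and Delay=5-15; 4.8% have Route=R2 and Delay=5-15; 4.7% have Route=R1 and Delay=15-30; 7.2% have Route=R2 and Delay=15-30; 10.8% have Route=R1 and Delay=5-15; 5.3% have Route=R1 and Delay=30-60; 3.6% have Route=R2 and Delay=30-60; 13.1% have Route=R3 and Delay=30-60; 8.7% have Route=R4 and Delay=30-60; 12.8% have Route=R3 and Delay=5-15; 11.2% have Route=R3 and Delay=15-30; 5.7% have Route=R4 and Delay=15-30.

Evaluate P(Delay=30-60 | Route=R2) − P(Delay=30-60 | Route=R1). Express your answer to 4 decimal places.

-0.0240

P(Route=R2) = 0.048 + 0.072 + 0.036 = 0.156; P(Delay=30-60 | Route=R2) = 0.036/0.156 = 0.23077.
P(Route=R1) = 0.108 + 0.047 + 0.053 = 0.208; P(Delay=30-60 | Route=R1) = 0.053/0.208 = 0.25481.
Difference = -0.0240.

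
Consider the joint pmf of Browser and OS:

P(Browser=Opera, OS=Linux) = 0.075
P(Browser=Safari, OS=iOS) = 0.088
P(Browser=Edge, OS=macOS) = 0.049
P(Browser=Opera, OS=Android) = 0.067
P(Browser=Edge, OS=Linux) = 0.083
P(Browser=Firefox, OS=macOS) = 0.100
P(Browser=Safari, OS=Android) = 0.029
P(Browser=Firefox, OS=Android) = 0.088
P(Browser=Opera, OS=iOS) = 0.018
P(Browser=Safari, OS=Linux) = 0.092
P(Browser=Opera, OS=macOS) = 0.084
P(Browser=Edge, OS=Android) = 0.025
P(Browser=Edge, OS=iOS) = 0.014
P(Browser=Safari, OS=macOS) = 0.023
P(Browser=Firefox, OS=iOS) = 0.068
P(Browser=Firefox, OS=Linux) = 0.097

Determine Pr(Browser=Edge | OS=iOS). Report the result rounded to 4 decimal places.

P(OS=iOS) = 0.068 + 0.088 + 0.014 + 0.018 = 0.188.
P(Browser=Edge | OS=iOS) = 0.014/0.188 = 0.0745.

0.0745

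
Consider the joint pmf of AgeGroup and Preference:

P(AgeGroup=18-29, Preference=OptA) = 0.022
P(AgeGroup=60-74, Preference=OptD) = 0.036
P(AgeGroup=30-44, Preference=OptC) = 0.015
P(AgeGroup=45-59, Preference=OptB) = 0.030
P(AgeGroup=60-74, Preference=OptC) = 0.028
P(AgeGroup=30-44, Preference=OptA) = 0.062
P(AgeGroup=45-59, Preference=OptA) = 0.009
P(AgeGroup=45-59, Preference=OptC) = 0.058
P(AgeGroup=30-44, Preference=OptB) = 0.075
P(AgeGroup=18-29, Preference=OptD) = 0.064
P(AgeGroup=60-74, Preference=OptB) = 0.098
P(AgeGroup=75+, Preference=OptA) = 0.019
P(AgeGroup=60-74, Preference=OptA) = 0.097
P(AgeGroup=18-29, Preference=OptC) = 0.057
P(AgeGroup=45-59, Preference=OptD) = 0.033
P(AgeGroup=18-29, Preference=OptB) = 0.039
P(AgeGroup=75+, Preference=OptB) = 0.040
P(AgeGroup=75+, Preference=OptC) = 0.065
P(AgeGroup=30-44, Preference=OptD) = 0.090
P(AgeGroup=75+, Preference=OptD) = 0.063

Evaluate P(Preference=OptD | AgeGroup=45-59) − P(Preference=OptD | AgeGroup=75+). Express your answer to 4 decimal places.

-0.0831

P(AgeGroup=45-59) = 0.009 + 0.030 + 0.058 + 0.033 = 0.130; P(Preference=OptD | AgeGroup=45-59) = 0.033/0.130 = 0.25385.
P(AgeGroup=75+) = 0.019 + 0.040 + 0.065 + 0.063 = 0.187; P(Preference=OptD | AgeGroup=75+) = 0.063/0.187 = 0.33690.
Difference = -0.0831.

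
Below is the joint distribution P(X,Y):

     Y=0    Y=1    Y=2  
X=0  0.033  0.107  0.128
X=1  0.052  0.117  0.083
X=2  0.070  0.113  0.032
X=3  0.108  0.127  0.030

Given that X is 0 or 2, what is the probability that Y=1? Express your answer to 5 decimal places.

P(X=0) = 0.033 + 0.107 + 0.128 = 0.268.
P(X=2) = 0.070 + 0.113 + 0.032 = 0.215.
P(X ∈ {0, 2}) = 0.268 + 0.215 = 0.483; P(Y=1, X ∈ {0, 2}) = 0.107 + 0.113 = 0.220.
P(Y=1 | X ∈ {0, 2}) = 0.220/0.483 = 0.45549.

0.45549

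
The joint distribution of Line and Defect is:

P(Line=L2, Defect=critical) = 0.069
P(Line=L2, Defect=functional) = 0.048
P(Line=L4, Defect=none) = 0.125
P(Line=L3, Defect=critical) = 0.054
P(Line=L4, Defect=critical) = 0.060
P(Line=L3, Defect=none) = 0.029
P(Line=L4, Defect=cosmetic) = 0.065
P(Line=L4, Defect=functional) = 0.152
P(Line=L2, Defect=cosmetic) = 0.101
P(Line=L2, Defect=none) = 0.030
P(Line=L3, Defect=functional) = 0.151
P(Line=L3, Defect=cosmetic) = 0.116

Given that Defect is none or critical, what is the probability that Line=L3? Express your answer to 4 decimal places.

0.2262

P(Defect=none) = 0.030 + 0.029 + 0.125 = 0.184.
P(Defect=critical) = 0.069 + 0.054 + 0.060 = 0.183.
P(Defect ∈ {none, critical}) = 0.184 + 0.183 = 0.367; P(Line=L3, Defect ∈ {none, critical}) = 0.029 + 0.054 = 0.083.
P(Line=L3 | Defect ∈ {none, critical}) = 0.083/0.367 = 0.2262.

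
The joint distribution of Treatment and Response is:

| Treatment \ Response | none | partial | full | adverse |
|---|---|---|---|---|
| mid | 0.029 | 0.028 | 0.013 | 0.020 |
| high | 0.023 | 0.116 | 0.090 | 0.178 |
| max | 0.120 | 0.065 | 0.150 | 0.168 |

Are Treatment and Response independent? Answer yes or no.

no

P(Treatment=high) = 0.407 and P(Response=none) = 0.172, so their product is 0.07000, but P(Treatment=high, Response=none) = 0.023. Since these differ, Treatment and Response are not independent.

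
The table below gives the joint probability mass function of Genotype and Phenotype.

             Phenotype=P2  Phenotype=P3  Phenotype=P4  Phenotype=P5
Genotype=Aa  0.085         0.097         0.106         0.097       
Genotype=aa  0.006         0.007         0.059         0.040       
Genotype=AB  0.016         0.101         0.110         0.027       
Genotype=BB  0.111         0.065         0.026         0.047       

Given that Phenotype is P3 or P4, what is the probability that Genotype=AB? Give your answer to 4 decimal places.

0.3695

P(Phenotype=P3) = 0.097 + 0.007 + 0.101 + 0.065 = 0.270.
P(Phenotype=P4) = 0.106 + 0.059 + 0.110 + 0.026 = 0.301.
P(Phenotype ∈ {P3, P4}) = 0.270 + 0.301 = 0.571; P(Genotype=AB, Phenotype ∈ {P3, P4}) = 0.101 + 0.110 = 0.211.
P(Genotype=AB | Phenotype ∈ {P3, P4}) = 0.211/0.571 = 0.3695.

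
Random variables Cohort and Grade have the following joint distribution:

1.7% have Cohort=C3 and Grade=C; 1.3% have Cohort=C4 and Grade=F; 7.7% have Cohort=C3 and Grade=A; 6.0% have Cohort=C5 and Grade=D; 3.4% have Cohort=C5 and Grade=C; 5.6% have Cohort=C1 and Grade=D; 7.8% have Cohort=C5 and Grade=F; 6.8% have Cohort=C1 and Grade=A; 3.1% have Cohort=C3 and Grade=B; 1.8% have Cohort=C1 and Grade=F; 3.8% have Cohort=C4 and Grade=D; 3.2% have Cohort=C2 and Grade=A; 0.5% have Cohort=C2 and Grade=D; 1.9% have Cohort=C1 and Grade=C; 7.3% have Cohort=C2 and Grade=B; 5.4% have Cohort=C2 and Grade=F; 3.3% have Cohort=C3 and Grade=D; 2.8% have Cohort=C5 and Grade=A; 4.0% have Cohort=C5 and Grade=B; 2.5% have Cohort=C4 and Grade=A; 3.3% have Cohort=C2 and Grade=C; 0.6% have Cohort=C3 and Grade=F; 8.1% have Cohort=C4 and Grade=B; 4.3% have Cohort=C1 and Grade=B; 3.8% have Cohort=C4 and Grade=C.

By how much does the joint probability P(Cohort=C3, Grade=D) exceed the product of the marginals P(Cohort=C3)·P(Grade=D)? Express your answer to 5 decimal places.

0.00151

P(Cohort=C3) = 0.077 + 0.031 + 0.017 + 0.033 + 0.006 = 0.164.
P(Grade=D) = 0.056 + 0.005 + 0.033 + 0.038 + 0.060 = 0.192.
P(Cohort=C3, Grade=D) − P(Cohort=C3)P(Grade=D) = 0.033 − 0.164×0.192 = 0.00151.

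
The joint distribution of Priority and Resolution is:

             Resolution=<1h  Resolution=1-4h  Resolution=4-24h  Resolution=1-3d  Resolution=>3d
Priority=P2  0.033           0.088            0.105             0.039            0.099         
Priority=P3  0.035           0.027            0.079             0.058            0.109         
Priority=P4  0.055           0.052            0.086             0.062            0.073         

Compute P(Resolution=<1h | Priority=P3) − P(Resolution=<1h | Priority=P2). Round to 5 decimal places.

P(Priority=P3) = 0.035 + 0.027 + 0.079 + 0.058 + 0.109 = 0.308; P(Resolution=<1h | Priority=P3) = 0.035/0.308 = 0.113636.
P(Priority=P2) = 0.033 + 0.088 + 0.105 + 0.039 + 0.099 = 0.364; P(Resolution=<1h | Priority=P2) = 0.033/0.364 = 0.090659.
Difference = 0.02298.

0.02298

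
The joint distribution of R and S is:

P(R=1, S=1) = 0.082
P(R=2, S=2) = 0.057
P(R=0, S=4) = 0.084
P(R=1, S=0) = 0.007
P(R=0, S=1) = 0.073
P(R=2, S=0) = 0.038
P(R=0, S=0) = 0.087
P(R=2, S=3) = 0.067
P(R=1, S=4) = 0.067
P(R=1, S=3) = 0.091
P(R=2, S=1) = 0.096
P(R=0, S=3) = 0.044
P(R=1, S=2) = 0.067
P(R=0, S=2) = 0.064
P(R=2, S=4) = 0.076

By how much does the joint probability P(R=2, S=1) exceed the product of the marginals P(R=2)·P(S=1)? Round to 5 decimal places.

P(R=2) = 0.038 + 0.096 + 0.057 + 0.067 + 0.076 = 0.334.
P(S=1) = 0.073 + 0.082 + 0.096 = 0.251.
P(R=2, S=1) − P(R=2)P(S=1) = 0.096 − 0.334×0.251 = 0.01217.

0.01217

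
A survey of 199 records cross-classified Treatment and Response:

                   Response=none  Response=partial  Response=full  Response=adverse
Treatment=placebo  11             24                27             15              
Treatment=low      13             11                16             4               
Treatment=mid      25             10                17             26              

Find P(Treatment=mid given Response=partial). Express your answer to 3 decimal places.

Total with Response=partial: 24 + 11 + 10 = 45.
P(Treatment=mid | Response=partial) = 10/45 = 0.222.

0.222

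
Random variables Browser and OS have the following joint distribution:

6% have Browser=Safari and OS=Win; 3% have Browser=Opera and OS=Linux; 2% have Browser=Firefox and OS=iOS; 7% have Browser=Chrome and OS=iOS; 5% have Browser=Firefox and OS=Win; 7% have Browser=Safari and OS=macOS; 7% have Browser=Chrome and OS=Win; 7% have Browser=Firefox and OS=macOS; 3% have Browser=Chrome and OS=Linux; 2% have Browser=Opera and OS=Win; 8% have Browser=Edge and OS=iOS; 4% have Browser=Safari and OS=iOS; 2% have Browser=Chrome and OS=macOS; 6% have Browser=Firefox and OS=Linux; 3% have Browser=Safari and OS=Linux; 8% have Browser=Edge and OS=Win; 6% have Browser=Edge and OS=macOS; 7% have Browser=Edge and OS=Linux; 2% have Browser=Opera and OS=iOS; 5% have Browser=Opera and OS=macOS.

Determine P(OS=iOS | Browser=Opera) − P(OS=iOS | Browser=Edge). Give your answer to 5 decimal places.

-0.10920

P(Browser=Opera) = 0.02 + 0.05 + 0.03 + 0.02 = 0.12; P(OS=iOS | Browser=Opera) = 0.02/0.12 = 0.166667.
P(Browser=Edge) = 0.08 + 0.06 + 0.07 + 0.08 = 0.29; P(OS=iOS | Browser=Edge) = 0.08/0.29 = 0.275862.
Difference = -0.10920.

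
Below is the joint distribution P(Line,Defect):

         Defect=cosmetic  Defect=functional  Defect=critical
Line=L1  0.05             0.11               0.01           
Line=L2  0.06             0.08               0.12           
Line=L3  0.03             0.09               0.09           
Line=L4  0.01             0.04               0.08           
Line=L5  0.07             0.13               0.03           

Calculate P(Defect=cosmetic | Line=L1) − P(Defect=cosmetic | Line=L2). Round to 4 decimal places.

P(Line=L1) = 0.05 + 0.11 + 0.01 = 0.17; P(Defect=cosmetic | Line=L1) = 0.05/0.17 = 0.29412.
P(Line=L2) = 0.06 + 0.08 + 0.12 = 0.26; P(Defect=cosmetic | Line=L2) = 0.06/0.26 = 0.23077.
Difference = 0.0633.

0.0633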